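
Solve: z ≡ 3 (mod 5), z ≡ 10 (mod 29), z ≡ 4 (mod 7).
M = 5 × 29 × 7 = 1015. M₁ = 203, y₁ ≡ 2 (mod 5). M₂ = 35, y₂ ≡ 5 (mod 29). M₃ = 145, y₃ ≡ 3 (mod 7). z = 3×203×2 + 10×35×5 + 4×145×3 ≡ 648 (mod 1015)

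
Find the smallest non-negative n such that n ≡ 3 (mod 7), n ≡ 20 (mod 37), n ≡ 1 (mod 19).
4238

Using the Chinese Remainder Theorem:
M = product of moduli = 4921
For equation 1: M_1 = 703, 703 ≡ 3 (mod 7), inverse of 703 mod 7 is 5 (check: 3 × 5 = 15 ≡ 1 (mod 7))
For equation 2: M_2 = 133, 133 ≡ 22 (mod 37), inverse of 133 mod 37 is 32 (check: 22 × 32 = 704 ≡ 1 (mod 37))
For equation 3: M_3 = 259, 259 ≡ 12 (mod 19), inverse of 259 mod 19 is 8 (check: 12 × 8 = 96 ≡ 1 (mod 19))
Combine: n ≡ Σ r_i×M_i×(M_i⁻¹ mod m_i) = 3×703×5 + 20×133×32 + 1×259×8 = 10545 + 85120 + 2072 = 97737
97737 mod 4921 = 4238
n ≡ 4238 (mod 4921)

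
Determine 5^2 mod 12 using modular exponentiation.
2 = 2 (binary 10). Repeated squaring mod 12: 5^1 ≡ 5; 5^2 ≡ 5² = 25 ≡ 1. So 5^2 ≡ 1 (mod 12).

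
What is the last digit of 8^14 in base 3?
Using Fermat: 8^{2} ≡ 1 (mod 3). 14 ≡ 0 (mod 2). So 8^{14} ≡ 8^{0} ≡ 1 (mod 3)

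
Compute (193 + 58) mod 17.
13

(193 + 58) = 251
251 mod 17 = 13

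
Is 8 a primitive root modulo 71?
No

To verify, check if 8^(70/q) ≢ 1 (mod 71) for each prime divisor q of 70
Divisors of 70 = 70: [1, 2, 5, 7, 10, 14, 35, 70]
  8^(70/2) = 8^35 ≡ 1 (mod 71)
  8^(70/5) = 8^14 ≡ 57 (mod 71)
  8^(70/7) = 8^10 ≡ 20 (mod 71)
Conclusion: 8 is not a primitive root modulo 71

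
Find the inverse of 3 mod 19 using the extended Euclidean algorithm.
Extended GCD: 3(-6) + 19(1) = 1. So 3^(-1) ≡ 13 ≡ 13 (mod 19). Verify: 3 × 13 = 39 ≡ 1 (mod 19)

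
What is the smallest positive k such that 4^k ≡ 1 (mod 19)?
Powers of 4 mod 19: 4^1≡4, 4^2≡16, 4^3≡7, 4^4≡9, 4^5≡17, 4^6≡11, 4^7≡6, 4^8≡5, 4^9≡1. Order = 9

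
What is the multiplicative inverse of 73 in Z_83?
58

Using Extended Euclidean Algorithm:
gcd(73, 83) = 1
Bezout coefficients: 73 × -25 + 83 × 22 = 1
So 73 × -25 ≡ 1 (mod 83)
The inverse is -25 mod 83 = 58
Verification: 73 × 58 = 4234 = 51 × 83 + 1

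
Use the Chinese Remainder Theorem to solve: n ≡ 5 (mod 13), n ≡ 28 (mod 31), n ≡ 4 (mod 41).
7220

Using the Chinese Remainder Theorem:
M = product of moduli = 16523
For equation 1: M_1 = 1271, 1271 ≡ 10 (mod 13), inverse of 1271 mod 13 is 4 (check: 10 × 4 = 40 ≡ 1 (mod 13))
For equation 2: M_2 = 533, 533 ≡ 6 (mod 31), inverse of 533 mod 31 is 26 (check: 6 × 26 = 156 ≡ 1 (mod 31))
For equation 3: M_3 = 403, 403 ≡ 34 (mod 41), inverse of 403 mod 41 is 35 (check: 34 × 35 = 1190 ≡ 1 (mod 41))
Combine: n ≡ Σ r_i×M_i×(M_i⁻¹ mod m_i) = 5×1271×4 + 28×533×26 + 4×403×35 = 25420 + 388024 + 56420 = 469864
469864 mod 16523 = 7220
n ≡ 7220 (mod 16523)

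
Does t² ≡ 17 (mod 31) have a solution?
By Euler's criterion: 17^{15} ≡ 30 (mod 31). Since this equals -1 (≡ 30), 17 is not a QR.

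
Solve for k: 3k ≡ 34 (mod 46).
42

Since gcd(3, 46) = 1 divides 34, a solution exists.
Multiply both sides by the inverse of 3 mod 46:
  3^(-1) mod 46 = 31
  x ≡ 31 × 34 ≡ 1054 ≡ 42 (mod 46)
Verification: 3 × 42 = 126 = 2 × 46 + 34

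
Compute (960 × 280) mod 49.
35

(960 × 280) = 268800
268800 mod 49 = 35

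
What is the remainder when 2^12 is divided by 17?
Using repeated squaring. 12 = 8 + 4 (binary 1100). Repeated squaring mod 17: 2^1 ≡ 2; 2^2 ≡ 2² = 4 ≡ 4; 2^4 ≡ 4² = 16 ≡ 16; 2^8 ≡ 16² = 256 ≡ 1. Multiply: 2^12 = 2^8 × 2^4 ≡ 1 × 16 (mod 17): 1 × 16 = 16 ≡ 16. So 2^12 ≡ 16 (mod 17).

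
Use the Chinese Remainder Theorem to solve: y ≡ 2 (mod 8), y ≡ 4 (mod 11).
M = 8 × 11 = 88. M₁ = 11, y₁ ≡ 3 (mod 8). M₂ = 8, y₂ ≡ 7 (mod 11). y = 2×11×3 + 4×8×7 ≡ 26 (mod 88)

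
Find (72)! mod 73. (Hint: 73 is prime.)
By Wilson's theorem, (72)! ≡ -1 ≡ 72 (mod 73)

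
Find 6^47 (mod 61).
Using repeated squaring. 47 = 32 + 8 + 4 + 2 + 1 (binary 101111). Repeated squaring mod 61: 6^1 ≡ 6; 6^2 ≡ 6² = 36 ≡ 36; 6^4 ≡ 36² = 1296 ≡ 15; 6^8 ≡ 15² = 225 ≡ 42; 6^16 ≡ 42² = 1764 ≡ 56; 6^32 ≡ 56² = 3136 ≡ 25. Multiply: 6^47 = 6^32 × 6^8 × 6^4 × 6^2 × 6^1 ≡ 25 × 42 × 15 × 36 × 6 (mod 61): 25 × 42 = 1050 ≡ 13; 13 × 15 = 195 ≡ 12; 12 × 36 = 432 ≡ 5; 5 × 6 = 30 ≡ 30. So 6^47 ≡ 30 (mod 61).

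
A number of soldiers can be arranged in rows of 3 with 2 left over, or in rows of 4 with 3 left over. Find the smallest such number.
M = 3 × 4 = 12. M₁ = 4, y₁ ≡ 1 (mod 3). M₂ = 3, y₂ ≡ 3 (mod 4). m = 2×4×1 + 3×3×3 ≡ 11 (mod 12). The smallest positive such number is 11.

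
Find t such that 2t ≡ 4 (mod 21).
2

Since gcd(2, 21) = 1 divides 4, a solution exists.
Multiply both sides by the inverse of 2 mod 21:
  2^(-1) mod 21 = 11
  x ≡ 11 × 4 ≡ 44 ≡ 2 (mod 21)
Verification: 2 × 2 = 4 = 0 × 21 + 4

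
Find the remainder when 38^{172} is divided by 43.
By Fermat: 38^{42} ≡ 1 (mod 43). 172 = 4×42 + 4. So 38^{172} ≡ 38^{4} ≡ 23 (mod 43)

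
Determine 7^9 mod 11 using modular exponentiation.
9 = 8 + 1 (binary 1001). Repeated squaring mod 11: 7^1 ≡ 7; 7^2 ≡ 7² = 49 ≡ 5; 7^4 ≡ 5² = 25 ≡ 3; 7^8 ≡ 3² = 9 ≡ 9. Multiply: 7^9 = 7^8 × 7^1 ≡ 9 × 7 (mod 11): 9 × 7 = 63 ≡ 8. So 7^9 ≡ 8 (mod 11).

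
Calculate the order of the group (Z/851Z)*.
792

Prime factorization: 851 = 23 × 37
Using the formula φ(n) = n × Π(1 - 1/p) for each prime factor p:
φ(851) = 851 × (1 - 1/23) × (1 - 1/37)
φ(851) = 792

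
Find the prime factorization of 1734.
2 × 3 × 17^2

Divide by primes starting from smallest:
1734 ÷ 2 = 867
867 ÷ 3 = 289
289 ÷ 17 = 17
17 ÷ 17 = 1

1734 = 2 × 3 × 17^2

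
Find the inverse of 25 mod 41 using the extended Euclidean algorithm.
Extended GCD: 25(-18) + 41(11) = 1. So 25^(-1) ≡ 23 ≡ 23 (mod 41). Verify: 25 × 23 = 575 ≡ 1 (mod 41)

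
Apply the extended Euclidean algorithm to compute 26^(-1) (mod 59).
Extended GCD: 26(25) + 59(-11) = 1. So 26^(-1) ≡ 25 ≡ 25 (mod 59). Verify: 26 × 25 = 650 ≡ 1 (mod 59)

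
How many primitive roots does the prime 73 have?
Number of primitive roots mod 73 = φ(72) = 24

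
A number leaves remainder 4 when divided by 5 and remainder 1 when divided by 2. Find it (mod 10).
M = 5 × 2 = 10. M₁ = 2, y₁ ≡ 3 (mod 5). M₂ = 5, y₂ ≡ 1 (mod 2). m = 4×2×3 + 1×5×1 ≡ 9 (mod 10)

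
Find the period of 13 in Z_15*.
Powers of 13 mod 15: 13^1≡13, 13^2≡4, 13^3≡7, 13^4≡1. Order = 4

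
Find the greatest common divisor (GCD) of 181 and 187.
1

Using the Euclidean algorithm:
181 = 0 × 187 + 181
187 = 1 × 181 + 6
181 = 30 × 6 + 1
6 = 6 × 1 + 0

GCD(181, 187) = 1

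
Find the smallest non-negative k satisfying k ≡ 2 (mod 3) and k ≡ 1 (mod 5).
M = 3 × 5 = 15. M₁ = 5, y₁ ≡ 2 (mod 3). M₂ = 3, y₂ ≡ 2 (mod 5). k = 2×5×2 + 1×3×2 ≡ 11 (mod 15)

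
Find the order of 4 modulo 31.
Powers of 4 mod 31: 4^1≡4, 4^2≡16, 4^3≡2, 4^4≡8, 4^5≡1. Order = 5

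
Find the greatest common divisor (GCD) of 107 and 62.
1

Using the Euclidean algorithm:
107 = 1 × 62 + 45
62 = 1 × 45 + 17
45 = 2 × 17 + 11
17 = 1 × 11 + 6
11 = 1 × 6 + 5
6 = 1 × 5 + 1
5 = 5 × 1 + 0

GCD(107, 62) = 1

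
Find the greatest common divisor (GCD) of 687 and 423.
3

Using the Euclidean algorithm:
687 = 1 × 423 + 264
423 = 1 × 264 + 159
264 = 1 × 159 + 105
159 = 1 × 105 + 54
105 = 1 × 54 + 51
54 = 1 × 51 + 3
51 = 17 × 3 + 0

GCD(687, 423) = 3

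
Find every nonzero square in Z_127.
QRs mod 127: {1, 2, 4, 8, 9, 11, 13, 15, 16, 17, 18, 19, 21, 22, 25, 26, 30, 31, 32, 34, 35, 36, 37, 38, 41, 42, 44, 47, 49, 50, 52, 60, 61, 62, 64, 68, 69, 70, 71, 72, 73, 74, 76, 79, 81, 82, 84, 87, 88, 94, 98, 99, 100, 103, 104, 107, 113, 115, 117, 120, 121, 122, 124}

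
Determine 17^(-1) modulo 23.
17^(-1) ≡ 19 (mod 23). Verification: 17 × 19 = 323 ≡ 1 (mod 23)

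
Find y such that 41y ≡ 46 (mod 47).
8

Since gcd(41, 47) = 1 divides 46, a solution exists.
Multiply both sides by the inverse of 41 mod 47:
  41^(-1) mod 47 = 39
  x ≡ 39 × 46 ≡ 1794 ≡ 8 (mod 47)
Verification: 41 × 8 = 328 = 6 × 47 + 46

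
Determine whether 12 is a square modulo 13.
By Euler's criterion: 12^{6} ≡ 1 (mod 13). Since this equals 1, 12 is a QR.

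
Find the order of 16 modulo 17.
Powers of 16 mod 17: 16^1≡16, 16^2≡1. Order = 2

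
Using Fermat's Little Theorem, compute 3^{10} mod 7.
4

By Fermat's Little Theorem, a^(p-1) ≡ 1 (mod p) for prime p and gcd(a, p) = 1
Here p = 7, so 3^6 ≡ 1 (mod 7)
We can reduce the exponent: 10 mod 6 = 4
So 3^10 ≡ 3^4 (mod 7)
Computing: 3^4 mod 7 = 4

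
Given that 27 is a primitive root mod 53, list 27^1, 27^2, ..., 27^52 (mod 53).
g^1, g^2, ..., g^{52} mod 53: {27, 40, 20, 10, 5, 29, 41, 47, 50, 25, 39, 46, 23, 38, 19, 36, 18, 9, 31, 42, 21, 37, 45, 49, 51, 52, 26, 13, 33, 43, 48, 24, 12, 6, 3, 28, 14, 7, 30, 15, 34, 17, 35, 44, 22, 11, 32, 16, 8, 4, 2, 1}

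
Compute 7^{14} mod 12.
1

Using successive squaring:
Binary expansion of 14: 1110
Powers of 7 mod 12 (each is the square of the previous):
  7^1 ≡ 7 (mod 12)
  7^2 ≡ 7² = 49 ≡ 1 (mod 12)
  7^4 ≡ 1² = 1 ≡ 1 (mod 12)
  7^8 ≡ 1² = 1 ≡ 1 (mod 12)
14 = 8 + 4 + 2, so 7^14 = 7^8 × 7^4 × 7^2 ≡ 1 × 1 × 1 (mod 12)
Multiplying step by step:
  1 × 1 = 1 ≡ 1 (mod 12)
  1 × 1 = 1 ≡ 1 (mod 12)
Result: 7^14 ≡ 1 (mod 12)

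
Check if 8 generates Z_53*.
p - 1 = 52 has prime divisors 2, 13. Check 8^(52/q) mod 53 for each: 8^(52/2) = 8^26 ≡ 52, 8^(52/13) = 8^4 ≡ 15 (mod 53). None of these is 1, so 8 has order 52 = φ(53), so it is a primitive root mod 53.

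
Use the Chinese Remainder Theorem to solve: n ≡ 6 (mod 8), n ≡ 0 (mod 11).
M = 8 × 11 = 88. M₁ = 11, y₁ ≡ 3 (mod 8). M₂ = 8, y₂ ≡ 7 (mod 11). n = 6×11×3 + 0×8×7 ≡ 22 (mod 88)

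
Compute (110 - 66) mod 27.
17

(110 - 66) = 44
44 mod 27 = 17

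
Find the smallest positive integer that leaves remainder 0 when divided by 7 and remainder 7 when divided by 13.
M = 7 × 13 = 91. M₁ = 13, y₁ ≡ 6 (mod 7). M₂ = 7, y₂ ≡ 2 (mod 13). y = 0×13×6 + 7×7×2 ≡ 7 (mod 91). The smallest positive such number is 7.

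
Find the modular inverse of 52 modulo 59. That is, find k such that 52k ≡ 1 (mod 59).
42

Using Extended Euclidean Algorithm:
gcd(52, 59) = 1
Bezout coefficients: 52 × -17 + 59 × 15 = 1
So 52 × -17 ≡ 1 (mod 59)
The inverse is -17 mod 59 = 42
Verification: 52 × 42 = 2184 = 37 × 59 + 1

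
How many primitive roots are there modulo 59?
Number of primitive roots mod 59 = φ(58) = 28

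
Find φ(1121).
1044

Prime factorization: 1121 = 19 × 59
Using the formula φ(n) = n × Π(1 - 1/p) for each prime factor p:
φ(1121) = 1121 × (1 - 1/19) × (1 - 1/59)
φ(1121) = 1044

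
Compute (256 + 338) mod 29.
14

(256 + 338) = 594
594 mod 29 = 14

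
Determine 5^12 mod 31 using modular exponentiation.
Using repeated squaring. 12 = 8 + 4 (binary 1100). Repeated squaring mod 31: 5^1 ≡ 5; 5^2 ≡ 5² = 25 ≡ 25; 5^4 ≡ 25² = 625 ≡ 5; 5^8 ≡ 5² = 25 ≡ 25. Multiply: 5^12 = 5^8 × 5^4 ≡ 25 × 5 (mod 31): 25 × 5 = 125 ≡ 1. So 5^12 ≡ 1 (mod 31).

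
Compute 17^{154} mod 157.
113

Using successive squaring:
Binary expansion of 154: 10011010
Powers of 17 mod 157 (each is the square of the previous):
  17^1 ≡ 17 (mod 157)
  17^2 ≡ 17² = 289 ≡ 132 (mod 157)
  17^4 ≡ 132² = 17424 ≡ 154 (mod 157)
  17^8 ≡ 154² = 23716 ≡ 9 (mod 157)
  17^16 ≡ 9² = 81 ≡ 81 (mod 157)
  17^32 ≡ 81² = 6561 ≡ 124 (mod 157)
  17^64 ≡ 124² = 15376 ≡ 147 (mod 157)
  17^128 ≡ 147² = 21609 ≡ 100 (mod 157)
154 = 128 + 16 + 8 + 2, so 17^154 = 17^128 × 17^16 × 17^8 × 17^2 ≡ 100 × 81 × 9 × 132 (mod 157)
Multiplying step by step:
  100 × 81 = 8100 ≡ 93 (mod 157)
  93 × 9 = 837 ≡ 52 (mod 157)
  52 × 132 = 6864 ≡ 113 (mod 157)
Result: 17^154 ≡ 113 (mod 157)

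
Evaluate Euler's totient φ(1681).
1640

Prime factorization: 1681 = 41^2
Using the formula φ(n) = n × Π(1 - 1/p) for each prime factor p:
φ(1681) = 1681 × (1 - 1/41)
φ(1681) = 1640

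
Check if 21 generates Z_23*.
p - 1 = 22 has prime divisors 2, 11. Check 21^(22/q) mod 23 for each: 21^(22/2) = 21^11 ≡ 22, 21^(22/11) = 21^2 ≡ 4 (mod 23). None of these is 1, so 21 has order 22 = φ(23), so it is a primitive root mod 23.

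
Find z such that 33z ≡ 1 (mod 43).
33^(-1) ≡ 30 (mod 43). Verification: 33 × 30 = 990 ≡ 1 (mod 43)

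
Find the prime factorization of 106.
2 × 53

Divide by primes starting from smallest:
106 ÷ 2 = 53
53 ÷ 53 = 1

106 = 2 × 53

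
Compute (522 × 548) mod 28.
8

(522 × 548) = 286056
286056 mod 28 = 8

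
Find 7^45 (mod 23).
Using Fermat: 7^{22} ≡ 1 (mod 23). 45 ≡ 1 (mod 22). So 7^{45} ≡ 7^{1} ≡ 7 (mod 23)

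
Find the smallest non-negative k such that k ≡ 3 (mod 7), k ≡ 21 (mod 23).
136

Using the Chinese Remainder Theorem:
M = product of moduli = 161
For equation 1: M_1 = 23, 23 ≡ 2 (mod 7), inverse of 23 mod 7 is 4 (check: 2 × 4 = 8 ≡ 1 (mod 7))
For equation 2: M_2 = 7, 7 ≡ 7 (mod 23), inverse of 7 mod 23 is 10 (check: 7 × 10 = 70 ≡ 1 (mod 23))
Combine: k ≡ Σ r_i×M_i×(M_i⁻¹ mod m_i) = 3×23×4 + 21×7×10 = 276 + 1470 = 1746
1746 mod 161 = 136
k ≡ 136 (mod 161)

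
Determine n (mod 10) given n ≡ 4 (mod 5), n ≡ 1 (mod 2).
9

Using the Chinese Remainder Theorem:
M = product of moduli = 10
For equation 1: M_1 = 2, 2 ≡ 2 (mod 5), inverse of 2 mod 5 is 3 (check: 2 × 3 = 6 ≡ 1 (mod 5))
For equation 2: M_2 = 5, 5 ≡ 1 (mod 2), inverse of 5 mod 2 is 1 (check: 1 × 1 = 1 ≡ 1 (mod 2))
Combine: n ≡ Σ r_i×M_i×(M_i⁻¹ mod m_i) = 4×2×3 + 1×5×1 = 24 + 5 = 29
29 mod 10 = 9
n ≡ 9 (mod 10)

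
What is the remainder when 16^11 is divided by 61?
Using repeated squaring. 11 = 8 + 2 + 1 (binary 1011). Repeated squaring mod 61: 16^1 ≡ 16; 16^2 ≡ 16² = 256 ≡ 12; 16^4 ≡ 12² = 144 ≡ 22; 16^8 ≡ 22² = 484 ≡ 57. Multiply: 16^11 = 16^8 × 16^2 × 16^1 ≡ 57 × 12 × 16 (mod 61): 57 × 12 = 684 ≡ 13; 13 × 16 = 208 ≡ 25. So 16^11 ≡ 25 (mod 61).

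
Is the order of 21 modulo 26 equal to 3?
No, the actual order is 4, not 3.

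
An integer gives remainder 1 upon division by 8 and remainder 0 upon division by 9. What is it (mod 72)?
M = 8 × 9 = 72. M₁ = 9, y₁ ≡ 1 (mod 8). M₂ = 8, y₂ ≡ 8 (mod 9). y = 1×9×1 + 0×8×8 ≡ 9 (mod 72). The smallest positive such number is 9.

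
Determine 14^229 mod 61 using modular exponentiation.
Using Fermat: 14^{60} ≡ 1 (mod 61). 229 ≡ 49 (mod 60). So 14^{229} ≡ 14^{49} ≡ 14 (mod 61)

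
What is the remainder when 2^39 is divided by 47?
Using repeated squaring. 39 = 32 + 4 + 2 + 1 (binary 100111). Repeated squaring mod 47: 2^1 ≡ 2; 2^2 ≡ 2² = 4 ≡ 4; 2^4 ≡ 4² = 16 ≡ 16; 2^8 ≡ 16² = 256 ≡ 21; 2^16 ≡ 21² = 441 ≡ 18; 2^32 ≡ 18² = 324 ≡ 42. Multiply: 2^39 = 2^32 × 2^4 × 2^2 × 2^1 ≡ 42 × 16 × 4 × 2 (mod 47): 42 × 16 = 672 ≡ 14; 14 × 4 = 56 ≡ 9; 9 × 2 = 18 ≡ 18. So 2^39 ≡ 18 (mod 47).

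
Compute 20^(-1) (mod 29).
20^(-1) ≡ 16 (mod 29). Verification: 20 × 16 = 320 ≡ 1 (mod 29)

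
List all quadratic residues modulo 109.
QRs mod 109: {1, 3, 4, 5, 7, 9, 12, 15, 16, 20, 21, 22, 25, 26, 27, 28, 29, 31, 34, 35, 36, 38, 43, 45, 46, 48, 49, 60, 61, 63, 64, 66, 71, 73, 74, 75, 78, 80, 81, 82, 83, 84, 87, 88, 89, 93, 94, 97, 100, 102, 104, 105, 106, 108}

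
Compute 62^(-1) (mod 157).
62^(-1) ≡ 38 (mod 157). Verification: 62 × 38 = 2356 ≡ 1 (mod 157)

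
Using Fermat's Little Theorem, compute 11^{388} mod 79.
32

By Fermat's Little Theorem, a^(p-1) ≡ 1 (mod p) for prime p and gcd(a, p) = 1
Here p = 79, so 11^78 ≡ 1 (mod 79)
We can reduce the exponent: 388 mod 78 = 76
So 11^388 ≡ 11^76 (mod 79)
Computing: 11^76 mod 79 = 32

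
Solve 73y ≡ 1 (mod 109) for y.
3

Using Extended Euclidean Algorithm:
gcd(73, 109) = 1
Bezout coefficients: 73 × 3 + 109 × -2 = 1
So 73 × 3 ≡ 1 (mod 109)
The inverse is 3 mod 109 = 3
Verification: 73 × 3 = 219 = 2 × 109 + 1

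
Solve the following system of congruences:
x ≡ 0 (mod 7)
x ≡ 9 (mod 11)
42

Using the Chinese Remainder Theorem:
M = product of moduli = 77
For equation 1: M_1 = 11, 11 ≡ 4 (mod 7), inverse of 11 mod 7 is 2 (check: 4 × 2 = 8 ≡ 1 (mod 7))
For equation 2: M_2 = 7, 7 ≡ 7 (mod 11), inverse of 7 mod 11 is 8 (check: 7 × 8 = 56 ≡ 1 (mod 11))
Combine: x ≡ Σ r_i×M_i×(M_i⁻¹ mod m_i) = 0×11×2 + 9×7×8 = 0 + 504 = 504
504 mod 77 = 42
x ≡ 42 (mod 77)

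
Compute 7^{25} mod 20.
7

Using successive squaring:
Binary expansion of 25: 11001
Powers of 7 mod 20 (each is the square of the previous):
  7^1 ≡ 7 (mod 20)
  7^2 ≡ 7² = 49 ≡ 9 (mod 20)
  7^4 ≡ 9² = 81 ≡ 1 (mod 20)
  7^8 ≡ 1² = 1 ≡ 1 (mod 20)
  7^16 ≡ 1² = 1 ≡ 1 (mod 20)
25 = 16 + 8 + 1, so 7^25 = 7^16 × 7^8 × 7^1 ≡ 1 × 1 × 7 (mod 20)
Multiplying step by step:
  1 × 1 = 1 ≡ 1 (mod 20)
  1 × 7 = 7 ≡ 7 (mod 20)
Result: 7^25 ≡ 7 (mod 20)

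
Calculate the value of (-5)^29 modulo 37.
Using repeated squaring. (-5) ≡ 32 (mod 37). 29 = 16 + 8 + 4 + 1 (binary 11101). Repeated squaring mod 37: 32^1 ≡ 32; 32^2 ≡ 32² = 1024 ≡ 25; 32^4 ≡ 25² = 625 ≡ 33; 32^8 ≡ 33² = 1089 ≡ 16; 32^16 ≡ 16² = 256 ≡ 34. Multiply: (-5)^29 ≡ 32^16 × 32^8 × 32^4 × 32^1 ≡ 34 × 16 × 33 × 32 (mod 37): 34 × 16 = 544 ≡ 26; 26 × 33 = 858 ≡ 7; 7 × 32 = 224 ≡ 2. So (-5)^29 ≡ 2 (mod 37).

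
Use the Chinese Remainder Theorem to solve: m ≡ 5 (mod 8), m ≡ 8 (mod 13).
M = 8 × 13 = 104. M₁ = 13, y₁ ≡ 5 (mod 8). M₂ = 8, y₂ ≡ 5 (mod 13). m = 5×13×5 + 8×8×5 ≡ 21 (mod 104)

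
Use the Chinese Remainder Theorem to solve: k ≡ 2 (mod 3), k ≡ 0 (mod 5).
M = 3 × 5 = 15. M₁ = 5, y₁ ≡ 2 (mod 3). M₂ = 3, y₂ ≡ 2 (mod 5). k = 2×5×2 + 0×3×2 ≡ 5 (mod 15)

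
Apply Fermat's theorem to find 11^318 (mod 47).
By Fermat: 11^{46} ≡ 1 (mod 47). 318 = 6×46 + 42. So 11^{318} ≡ 11^{42} ≡ 2 (mod 47)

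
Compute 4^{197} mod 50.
34

Using successive squaring:
Binary expansion of 197: 11000101
Powers of 4 mod 50 (each is the square of the previous):
  4^1 ≡ 4 (mod 50)
  4^2 ≡ 4² = 16 ≡ 16 (mod 50)
  4^4 ≡ 16² = 256 ≡ 6 (mod 50)
  4^8 ≡ 6² = 36 ≡ 36 (mod 50)
  4^16 ≡ 36² = 1296 ≡ 46 (mod 50)
  4^32 ≡ 46² = 2116 ≡ 16 (mod 50)
  4^64 ≡ 16² = 256 ≡ 6 (mod 50)
  4^128 ≡ 6² = 36 ≡ 36 (mod 50)
197 = 128 + 64 + 4 + 1, so 4^197 = 4^128 × 4^64 × 4^4 × 4^1 ≡ 36 × 6 × 6 × 4 (mod 50)
Multiplying step by step:
  36 × 6 = 216 ≡ 16 (mod 50)
  16 × 6 = 96 ≡ 46 (mod 50)
  46 × 4 = 184 ≡ 34 (mod 50)
Result: 4^197 ≡ 34 (mod 50)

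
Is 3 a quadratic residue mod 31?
By Euler's criterion: 3^{15} ≡ 30 (mod 31). Since this equals -1 (≡ 30), 3 is not a QR.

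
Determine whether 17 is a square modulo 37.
By Euler's criterion: 17^{18} ≡ 36 (mod 37). Since this equals -1 (≡ 36), 17 is not a QR.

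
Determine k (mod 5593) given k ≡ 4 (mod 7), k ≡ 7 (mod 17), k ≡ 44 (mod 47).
4274

Using the Chinese Remainder Theorem:
M = product of moduli = 5593
For equation 1: M_1 = 799, 799 ≡ 1 (mod 7), inverse of 799 mod 7 is 1 (check: 1 × 1 = 1 ≡ 1 (mod 7))
For equation 2: M_2 = 329, 329 ≡ 6 (mod 17), inverse of 329 mod 17 is 3 (check: 6 × 3 = 18 ≡ 1 (mod 17))
For equation 3: M_3 = 119, 119 ≡ 25 (mod 47), inverse of 119 mod 47 is 32 (check: 25 × 32 = 800 ≡ 1 (mod 47))
Combine: k ≡ Σ r_i×M_i×(M_i⁻¹ mod m_i) = 4×799×1 + 7×329×3 + 44×119×32 = 3196 + 6909 + 167552 = 177657
177657 mod 5593 = 4274
k ≡ 4274 (mod 5593)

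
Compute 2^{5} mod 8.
0

Using successive squaring:
Binary expansion of 5: 101
Powers of 2 mod 8 (each is the square of the previous):
  2^1 ≡ 2 (mod 8)
  2^2 ≡ 2² = 4 ≡ 4 (mod 8)
  2^4 ≡ 4² = 16 ≡ 0 (mod 8)
5 = 4 + 1, so 2^5 = 2^4 × 2^1 ≡ 0 × 2 (mod 8)
Multiplying step by step:
  0 × 2 = 0 ≡ 0 (mod 8)
Result: 2^5 ≡ 0 (mod 8)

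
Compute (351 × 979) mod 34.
25

(351 × 979) = 343629
343629 mod 34 = 25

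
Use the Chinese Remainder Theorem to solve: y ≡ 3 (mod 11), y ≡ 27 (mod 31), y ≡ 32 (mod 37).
2104

Using the Chinese Remainder Theorem:
M = product of moduli = 12617
For equation 1: M_1 = 1147, 1147 ≡ 3 (mod 11), inverse of 1147 mod 11 is 4 (check: 3 × 4 = 12 ≡ 1 (mod 11))
For equation 2: M_2 = 407, 407 ≡ 4 (mod 31), inverse of 407 mod 31 is 8 (check: 4 × 8 = 32 ≡ 1 (mod 31))
For equation 3: M_3 = 341, 341 ≡ 8 (mod 37), inverse of 341 mod 37 is 14 (check: 8 × 14 = 112 ≡ 1 (mod 37))
Combine: y ≡ Σ r_i×M_i×(M_i⁻¹ mod m_i) = 3×1147×4 + 27×407×8 + 32×341×14 = 13764 + 87912 + 152768 = 254444
254444 mod 12617 = 2104
y ≡ 2104 (mod 12617)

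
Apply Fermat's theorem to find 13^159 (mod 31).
By Fermat: 13^{30} ≡ 1 (mod 31). 159 = 5×30 + 9. So 13^{159} ≡ 13^{9} ≡ 29 (mod 31)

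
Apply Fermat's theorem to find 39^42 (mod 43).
By Fermat's Little Theorem, 39^{42} ≡ 1 (mod 43) since 43 is prime and gcd(39, 43) = 1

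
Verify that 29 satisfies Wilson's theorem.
(28)! mod 29 = 28. Since this equals -1 (mod 29), Wilson confirms 29 is prime.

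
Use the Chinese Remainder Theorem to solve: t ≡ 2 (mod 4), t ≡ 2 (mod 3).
M = 4 × 3 = 12. M₁ = 3, y₁ ≡ 3 (mod 4). M₂ = 4, y₂ ≡ 1 (mod 3). t = 2×3×3 + 2×4×1 ≡ 2 (mod 12)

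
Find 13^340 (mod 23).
Using Fermat: 13^{22} ≡ 1 (mod 23). 340 ≡ 10 (mod 22). So 13^{340} ≡ 13^{10} ≡ 16 (mod 23)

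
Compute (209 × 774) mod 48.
6

(209 × 774) = 161766
161766 mod 48 = 6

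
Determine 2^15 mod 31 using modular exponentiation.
Using repeated squaring. 15 = 8 + 4 + 2 + 1 (binary 1111). Repeated squaring mod 31: 2^1 ≡ 2; 2^2 ≡ 2² = 4 ≡ 4; 2^4 ≡ 4² = 16 ≡ 16; 2^8 ≡ 16² = 256 ≡ 8. Multiply: 2^15 = 2^8 × 2^4 × 2^2 × 2^1 ≡ 8 × 16 × 4 × 2 (mod 31): 8 × 16 = 128 ≡ 4; 4 × 4 = 16 ≡ 16; 16 × 2 = 32 ≡ 1. So 2^15 ≡ 1 (mod 31).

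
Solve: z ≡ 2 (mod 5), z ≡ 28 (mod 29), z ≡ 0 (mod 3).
M = 5 × 29 × 3 = 435. M₁ = 87, y₁ ≡ 3 (mod 5). M₂ = 15, y₂ ≡ 2 (mod 29). M₃ = 145, y₃ ≡ 1 (mod 3). z = 2×87×3 + 28×15×2 + 0×145×1 ≡ 57 (mod 435)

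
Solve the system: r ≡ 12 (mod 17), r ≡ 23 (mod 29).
M = 17 × 29 = 493. M₁ = 29, y₁ ≡ 10 (mod 17). M₂ = 17, y₂ ≡ 12 (mod 29). r = 12×29×10 + 23×17×12 ≡ 284 (mod 493)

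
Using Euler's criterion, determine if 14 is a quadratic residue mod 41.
By Euler's criterion: 14^{20} ≡ 40 (mod 41). Since this equals -1 (≡ 40), 14 is not a QR.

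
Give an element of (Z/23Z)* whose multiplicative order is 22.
5 has order 22 mod 23 since 5^{22} ≡ 1 (mod 23) and no smaller power works.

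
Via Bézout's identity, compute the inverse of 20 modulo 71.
Extended GCD: 20(32) + 71(-9) = 1. So 20^(-1) ≡ 32 ≡ 32 (mod 71). Verify: 20 × 32 = 640 ≡ 1 (mod 71)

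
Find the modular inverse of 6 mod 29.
6^(-1) ≡ 5 (mod 29). Verification: 6 × 5 = 30 ≡ 1 (mod 29)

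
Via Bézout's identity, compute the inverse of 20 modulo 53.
Extended GCD: 20(8) + 53(-3) = 1. So 20^(-1) ≡ 8 ≡ 8 (mod 53). Verify: 20 × 8 = 160 ≡ 1 (mod 53)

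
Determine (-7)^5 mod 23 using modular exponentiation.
(-7) ≡ 16 (mod 23). 5 = 4 + 1 (binary 101). Repeated squaring mod 23: 16^1 ≡ 16; 16^2 ≡ 16² = 256 ≡ 3; 16^4 ≡ 3² = 9 ≡ 9. Multiply: (-7)^5 ≡ 16^4 × 16^1 ≡ 9 × 16 (mod 23): 9 × 16 = 144 ≡ 6. So (-7)^5 ≡ 6 (mod 23).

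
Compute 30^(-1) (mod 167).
30^(-1) ≡ 39 (mod 167). Verification: 30 × 39 = 1170 ≡ 1 (mod 167)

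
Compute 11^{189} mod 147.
50

Using successive squaring:
Binary expansion of 189: 10111101
Powers of 11 mod 147 (each is the square of the previous):
  11^1 ≡ 11 (mod 147)
  11^2 ≡ 11² = 121 ≡ 121 (mod 147)
  11^4 ≡ 121² = 14641 ≡ 88 (mod 147)
  11^8 ≡ 88² = 7744 ≡ 100 (mod 147)
  11^16 ≡ 100² = 10000 ≡ 4 (mod 147)
  11^32 ≡ 4² = 16 ≡ 16 (mod 147)
  11^64 ≡ 16² = 256 ≡ 109 (mod 147)
  11^128 ≡ 109² = 11881 ≡ 121 (mod 147)
189 = 128 + 32 + 16 + 8 + 4 + 1, so 11^189 = 11^128 × 11^32 × 11^16 × 11^8 × 11^4 × 11^1 ≡ 121 × 16 × 4 × 100 × 88 × 11 (mod 147)
Multiplying step by step:
  121 × 16 = 1936 ≡ 25 (mod 147)
  25 × 4 = 100 ≡ 100 (mod 147)
  100 × 100 = 10000 ≡ 4 (mod 147)
  4 × 88 = 352 ≡ 58 (mod 147)
  58 × 11 = 638 ≡ 50 (mod 147)
Result: 11^189 ≡ 50 (mod 147)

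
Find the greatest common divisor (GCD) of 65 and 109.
1

Using the Euclidean algorithm:
65 = 0 × 109 + 65
109 = 1 × 65 + 44
65 = 1 × 44 + 21
44 = 2 × 21 + 2
21 = 10 × 2 + 1
2 = 2 × 1 + 0

GCD(65, 109) = 1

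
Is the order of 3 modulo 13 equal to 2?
No, the actual order is 3, not 2.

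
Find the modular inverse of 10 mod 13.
10^(-1) ≡ 4 (mod 13). Verification: 10 × 4 = 40 ≡ 1 (mod 13)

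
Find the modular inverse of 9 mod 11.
9^(-1) ≡ 5 (mod 11). Verification: 9 × 5 = 45 ≡ 1 (mod 11)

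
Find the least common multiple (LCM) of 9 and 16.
144

First find GCD(9, 16) using the Euclidean algorithm:
9 = 0 × 16 + 9
16 = 1 × 9 + 7
9 = 1 × 7 + 2
7 = 3 × 2 + 1
2 = 2 × 1 + 0
GCD(9, 16) = 1

LCM formula: LCM(a, b) = (a × b) / GCD(a, b)
LCM(9, 16) = (9 × 16) / 1
LCM(9, 16) = 144 / 1
LCM(9, 16) = 144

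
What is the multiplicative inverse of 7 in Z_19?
11

Using Extended Euclidean Algorithm:
gcd(7, 19) = 1
Bezout coefficients: 7 × -8 + 19 × 3 = 1
So 7 × -8 ≡ 1 (mod 19)
The inverse is -8 mod 19 = 11
Verification: 7 × 11 = 77 = 4 × 19 + 1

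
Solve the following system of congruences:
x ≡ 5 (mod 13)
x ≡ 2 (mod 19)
135

Using the Chinese Remainder Theorem:
M = product of moduli = 247
For equation 1: M_1 = 19, 19 ≡ 6 (mod 13), inverse of 19 mod 13 is 11 (check: 6 × 11 = 66 ≡ 1 (mod 13))
For equation 2: M_2 = 13, 13 ≡ 13 (mod 19), inverse of 13 mod 19 is 3 (check: 13 × 3 = 39 ≡ 1 (mod 19))
Combine: x ≡ Σ r_i×M_i×(M_i⁻¹ mod m_i) = 5×19×11 + 2×13×3 = 1045 + 78 = 1123
1123 mod 247 = 135
x ≡ 135 (mod 247)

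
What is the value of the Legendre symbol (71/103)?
(71/103) = 71^{51} mod 103 = -1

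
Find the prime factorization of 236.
2^2 × 59

Divide by primes starting from smallest:
236 ÷ 2 = 118
118 ÷ 2 = 59
59 ÷ 59 = 1

236 = 2^2 × 59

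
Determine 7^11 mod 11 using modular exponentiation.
Using Fermat: 7^{10} ≡ 1 (mod 11). 11 ≡ 1 (mod 10). So 7^{11} ≡ 7^{1} ≡ 7 (mod 11)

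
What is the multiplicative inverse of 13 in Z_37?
13^(-1) ≡ 20 (mod 37). Verification: 13 × 20 = 260 ≡ 1 (mod 37)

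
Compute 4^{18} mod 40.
16

Using successive squaring:
Binary expansion of 18: 10010
Powers of 4 mod 40 (each is the square of the previous):
  4^1 ≡ 4 (mod 40)
  4^2 ≡ 4² = 16 ≡ 16 (mod 40)
  4^4 ≡ 16² = 256 ≡ 16 (mod 40)
  4^8 ≡ 16² = 256 ≡ 16 (mod 40)
  4^16 ≡ 16² = 256 ≡ 16 (mod 40)
18 = 16 + 2, so 4^18 = 4^16 × 4^2 ≡ 16 × 16 (mod 40)
Multiplying step by step:
  16 × 16 = 256 ≡ 16 (mod 40)
Result: 4^18 ≡ 16 (mod 40)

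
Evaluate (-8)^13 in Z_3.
Using Fermat: (-8)^{2} ≡ 1 (mod 3). 13 ≡ 1 (mod 2). So (-8)^{13} ≡ (-8)^{1} ≡ 1 (mod 3)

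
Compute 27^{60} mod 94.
65

Using successive squaring:
Binary expansion of 60: 111100
Powers of 27 mod 94 (each is the square of the previous):
  27^1 ≡ 27 (mod 94)
  27^2 ≡ 27² = 729 ≡ 71 (mod 94)
  27^4 ≡ 71² = 5041 ≡ 59 (mod 94)
  27^8 ≡ 59² = 3481 ≡ 3 (mod 94)
  27^16 ≡ 3² = 9 ≡ 9 (mod 94)
  27^32 ≡ 9² = 81 ≡ 81 (mod 94)
60 = 32 + 16 + 8 + 4, so 27^60 = 27^32 × 27^16 × 27^8 × 27^4 ≡ 81 × 9 × 3 × 59 (mod 94)
Multiplying step by step:
  81 × 9 = 729 ≡ 71 (mod 94)
  71 × 3 = 213 ≡ 25 (mod 94)
  25 × 59 = 1475 ≡ 65 (mod 94)
Result: 27^60 ≡ 65 (mod 94)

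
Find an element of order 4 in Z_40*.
17 has order 4 mod 40 since 17^{4} ≡ 1 (mod 40) and no smaller power works.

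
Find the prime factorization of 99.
3^2 × 11

Divide by primes starting from smallest:
99 ÷ 3 = 33
33 ÷ 3 = 11
11 ÷ 11 = 1

99 = 3^2 × 11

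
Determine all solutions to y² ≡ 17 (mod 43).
The square roots of 17 mod 43 are 24 and 19. Verify: 24² = 576 ≡ 17 (mod 43)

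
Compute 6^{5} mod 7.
6

Using successive squaring:
Binary expansion of 5: 101
Powers of 6 mod 7 (each is the square of the previous):
  6^1 ≡ 6 (mod 7)
  6^2 ≡ 6² = 36 ≡ 1 (mod 7)
  6^4 ≡ 1² = 1 ≡ 1 (mod 7)
5 = 4 + 1, so 6^5 = 6^4 × 6^1 ≡ 1 × 6 (mod 7)
Multiplying step by step:
  1 × 6 = 6 ≡ 6 (mod 7)
Result: 6^5 ≡ 6 (mod 7)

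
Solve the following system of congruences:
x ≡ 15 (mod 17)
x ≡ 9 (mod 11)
185

Using the Chinese Remainder Theorem:
M = product of moduli = 187
For equation 1: M_1 = 11, 11 ≡ 11 (mod 17), inverse of 11 mod 17 is 14 (check: 11 × 14 = 154 ≡ 1 (mod 17))
For equation 2: M_2 = 17, 17 ≡ 6 (mod 11), inverse of 17 mod 11 is 2 (check: 6 × 2 = 12 ≡ 1 (mod 11))
Combine: x ≡ Σ r_i×M_i×(M_i⁻¹ mod m_i) = 15×11×14 + 9×17×2 = 2310 + 306 = 2616
2616 mod 187 = 185
x ≡ 185 (mod 187)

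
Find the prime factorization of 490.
2 × 5 × 7^2

Divide by primes starting from smallest:
490 ÷ 2 = 245
245 ÷ 5 = 49
49 ÷ 7 = 7
7 ÷ 7 = 1

490 = 2 × 5 × 7^2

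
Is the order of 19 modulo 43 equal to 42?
Yes, ord_43(19) = 42.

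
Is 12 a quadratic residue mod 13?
By Euler's criterion: 12^{6} ≡ 1 (mod 13). Since this equals 1, 12 is a QR.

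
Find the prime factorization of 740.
2^2 × 5 × 37

Divide by primes starting from smallest:
740 ÷ 2 = 370
370 ÷ 2 = 185
185 ÷ 5 = 37
37 ÷ 37 = 1

740 = 2^2 × 5 × 37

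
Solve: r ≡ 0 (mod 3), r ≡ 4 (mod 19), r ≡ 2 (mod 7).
M = 3 × 19 × 7 = 399. M₁ = 133, y₁ ≡ 1 (mod 3). M₂ = 21, y₂ ≡ 10 (mod 19). M₃ = 57, y₃ ≡ 1 (mod 7). r = 0×133×1 + 4×21×10 + 2×57×1 ≡ 156 (mod 399)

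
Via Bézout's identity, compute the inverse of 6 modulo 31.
Extended GCD: 6(-5) + 31(1) = 1. So 6^(-1) ≡ 26 ≡ 26 (mod 31). Verify: 6 × 26 = 156 ≡ 1 (mod 31)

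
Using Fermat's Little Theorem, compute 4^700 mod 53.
By Fermat: 4^{52} ≡ 1 (mod 53). 700 ≡ 24 (mod 52). So 4^{700} ≡ 4^{24} ≡ 10 (mod 53)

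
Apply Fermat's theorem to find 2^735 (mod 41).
By Fermat: 2^{40} ≡ 1 (mod 41). 735 ≡ 15 (mod 40). So 2^{735} ≡ 2^{15} ≡ 9 (mod 41)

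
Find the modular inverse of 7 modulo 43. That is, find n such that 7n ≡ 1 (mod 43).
37

Using Extended Euclidean Algorithm:
gcd(7, 43) = 1
Bezout coefficients: 7 × -6 + 43 × 1 = 1
So 7 × -6 ≡ 1 (mod 43)
The inverse is -6 mod 43 = 37
Verification: 7 × 37 = 259 = 6 × 43 + 1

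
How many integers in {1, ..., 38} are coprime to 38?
18

Prime factorization: 38 = 2 × 19
Using the formula φ(n) = n × Π(1 - 1/p) for each prime factor p:
φ(38) = 38 × (1 - 1/2) × (1 - 1/19)
φ(38) = 18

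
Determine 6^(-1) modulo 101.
6^(-1) ≡ 17 (mod 101). Verification: 6 × 17 = 102 ≡ 1 (mod 101)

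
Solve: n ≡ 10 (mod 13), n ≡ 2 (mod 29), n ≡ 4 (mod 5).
M = 13 × 29 × 5 = 1885. M₁ = 145, y₁ ≡ 7 (mod 13). M₂ = 65, y₂ ≡ 25 (mod 29). M₃ = 377, y₃ ≡ 3 (mod 5). n = 10×145×7 + 2×65×25 + 4×377×3 ≡ 959 (mod 1885)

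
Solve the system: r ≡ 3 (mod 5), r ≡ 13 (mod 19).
M = 5 × 19 = 95. M₁ = 19, y₁ ≡ 4 (mod 5). M₂ = 5, y₂ ≡ 4 (mod 19). r = 3×19×4 + 13×5×4 ≡ 13 (mod 95)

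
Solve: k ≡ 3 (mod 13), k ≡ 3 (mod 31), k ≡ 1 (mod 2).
M = 13 × 31 × 2 = 806. M₁ = 62, y₁ ≡ 4 (mod 13). M₂ = 26, y₂ ≡ 6 (mod 31). M₃ = 403, y₃ ≡ 1 (mod 2). k = 3×62×4 + 3×26×6 + 1×403×1 ≡ 3 (mod 806)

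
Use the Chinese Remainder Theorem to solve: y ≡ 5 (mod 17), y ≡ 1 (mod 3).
22

Using the Chinese Remainder Theorem:
M = product of moduli = 51
For equation 1: M_1 = 3, 3 ≡ 3 (mod 17), inverse of 3 mod 17 is 6 (check: 3 × 6 = 18 ≡ 1 (mod 17))
For equation 2: M_2 = 17, 17 ≡ 2 (mod 3), inverse of 17 mod 3 is 2 (check: 2 × 2 = 4 ≡ 1 (mod 3))
Combine: y ≡ Σ r_i×M_i×(M_i⁻¹ mod m_i) = 5×3×6 + 1×17×2 = 90 + 34 = 124
124 mod 51 = 22
y ≡ 22 (mod 51)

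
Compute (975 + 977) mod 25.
2

(975 + 977) = 1952
1952 mod 25 = 2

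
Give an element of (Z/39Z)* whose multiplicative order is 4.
5 has order 4 mod 39 since 5^{4} ≡ 1 (mod 39) and no smaller power works.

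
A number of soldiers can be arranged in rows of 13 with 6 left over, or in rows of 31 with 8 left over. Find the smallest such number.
M = 13 × 31 = 403. M₁ = 31, y₁ ≡ 8 (mod 13). M₂ = 13, y₂ ≡ 12 (mod 31). m = 6×31×8 + 8×13×12 ≡ 318 (mod 403). The smallest positive such number is 318.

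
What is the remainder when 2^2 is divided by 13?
2 = 2 (binary 10). Repeated squaring mod 13: 2^1 ≡ 2; 2^2 ≡ 2² = 4 ≡ 4. So 2^2 ≡ 4 (mod 13).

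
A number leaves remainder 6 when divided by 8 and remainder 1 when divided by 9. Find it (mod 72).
M = 8 × 9 = 72. M₁ = 9, y₁ ≡ 1 (mod 8). M₂ = 8, y₂ ≡ 8 (mod 9). t = 6×9×1 + 1×8×8 ≡ 46 (mod 72)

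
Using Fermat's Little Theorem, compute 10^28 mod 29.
By Fermat's Little Theorem, 10^{28} ≡ 1 (mod 29) since 29 is prime and gcd(10, 29) = 1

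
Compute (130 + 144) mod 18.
4

(130 + 144) = 274
274 mod 18 = 4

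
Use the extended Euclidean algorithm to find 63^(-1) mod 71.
Extended GCD: 63(-9) + 71(8) = 1. So 63^(-1) ≡ 62 ≡ 62 (mod 71). Verify: 63 × 62 = 3906 ≡ 1 (mod 71)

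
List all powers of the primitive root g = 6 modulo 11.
g^1, g^2, ..., g^{10} mod 11: {6, 3, 7, 9, 10, 5, 8, 4, 2, 1}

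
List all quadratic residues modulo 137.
QRs mod 137: {1, 2, 4, 7, 8, 9, 11, 14, 15, 16, 17, 18, 19, 22, 25, 28, 30, 32, 34, 36, 37, 38, 39, 44, 49, 50, 56, 59, 60, 61, 63, 64, 65, 68, 69, 72, 73, 74, 76, 77, 78, 81, 87, 88, 93, 98, 99, 100, 101, 103, 105, 107, 109, 112, 115, 118, 119, 120, 121, 122, 123, 126, 128, 129, 130, 133, 135, 136}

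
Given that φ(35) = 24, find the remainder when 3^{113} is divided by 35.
By Euler: 3^{24} ≡ 1 (mod 35) since gcd(3, 35) = 1. 113 = 4×24 + 17. So 3^{113} ≡ 3^{17} ≡ 33 (mod 35)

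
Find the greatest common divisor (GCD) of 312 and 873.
3

Using the Euclidean algorithm:
312 = 0 × 873 + 312
873 = 2 × 312 + 249
312 = 1 × 249 + 63
249 = 3 × 63 + 60
63 = 1 × 60 + 3
60 = 20 × 3 + 0

GCD(312, 873) = 3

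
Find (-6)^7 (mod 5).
(-6) ≡ 4 (mod 5). 7 = 4 + 2 + 1 (binary 111). Repeated squaring mod 5: 4^1 ≡ 4; 4^2 ≡ 4² = 16 ≡ 1; 4^4 ≡ 1² = 1 ≡ 1. Multiply: (-6)^7 ≡ 4^4 × 4^2 × 4^1 ≡ 1 × 1 × 4 (mod 5): 1 × 1 = 1 ≡ 1; 1 × 4 = 4 ≡ 4. So (-6)^7 ≡ 4 (mod 5).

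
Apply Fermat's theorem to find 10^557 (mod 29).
By Fermat: 10^{28} ≡ 1 (mod 29). 557 ≡ 25 (mod 28). So 10^{557} ≡ 10^{25} ≡ 27 (mod 29)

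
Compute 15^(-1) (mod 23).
20

Using Extended Euclidean Algorithm:
gcd(15, 23) = 1
Bezout coefficients: 15 × -3 + 23 × 2 = 1
So 15 × -3 ≡ 1 (mod 23)
The inverse is -3 mod 23 = 20
Verification: 15 × 20 = 300 = 13 × 23 + 1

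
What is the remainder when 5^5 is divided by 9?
5 = 4 + 1 (binary 101). Repeated squaring mod 9: 5^1 ≡ 5; 5^2 ≡ 5² = 25 ≡ 7; 5^4 ≡ 7² = 49 ≡ 4. Multiply: 5^5 = 5^4 × 5^1 ≡ 4 × 5 (mod 9): 4 × 5 = 20 ≡ 2. So 5^5 ≡ 2 (mod 9).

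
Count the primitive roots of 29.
12

The number of primitive roots modulo p is φ(p-1) = φ(28)
φ(28) = 12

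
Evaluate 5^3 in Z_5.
5 ≡ 0 (mod 5). 3 = 2 + 1 (binary 11). Repeated squaring mod 5: 0^1 ≡ 0; 0^2 ≡ 0² = 0 ≡ 0. Multiply: 5^3 ≡ 0^2 × 0^1 ≡ 0 × 0 (mod 5): 0 × 0 = 0 ≡ 0. So 5^3 ≡ 0 (mod 5).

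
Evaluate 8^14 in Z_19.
Using repeated squaring. 14 = 8 + 4 + 2 (binary 1110). Repeated squaring mod 19: 8^1 ≡ 8; 8^2 ≡ 8² = 64 ≡ 7; 8^4 ≡ 7² = 49 ≡ 11; 8^8 ≡ 11² = 121 ≡ 7. Multiply: 8^14 = 8^8 × 8^4 × 8^2 ≡ 7 × 11 × 7 (mod 19): 7 × 11 = 77 ≡ 1; 1 × 7 = 7 ≡ 7. So 8^14 ≡ 7 (mod 19).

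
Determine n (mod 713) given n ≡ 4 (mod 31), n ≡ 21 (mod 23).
159

Using the Chinese Remainder Theorem:
M = product of moduli = 713
For equation 1: M_1 = 23, 23 ≡ 23 (mod 31), inverse of 23 mod 31 is 27 (check: 23 × 27 = 621 ≡ 1 (mod 31))
For equation 2: M_2 = 31, 31 ≡ 8 (mod 23), inverse of 31 mod 23 is 3 (check: 8 × 3 = 24 ≡ 1 (mod 23))
Combine: n ≡ Σ r_i×M_i×(M_i⁻¹ mod m_i) = 4×23×27 + 21×31×3 = 2484 + 1953 = 4437
4437 mod 713 = 159
n ≡ 159 (mod 713)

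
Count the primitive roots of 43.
12

The number of primitive roots modulo p is φ(p-1) = φ(42)
φ(42) = 12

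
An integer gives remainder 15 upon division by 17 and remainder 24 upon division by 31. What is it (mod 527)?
M = 17 × 31 = 527. M₁ = 31, y₁ ≡ 11 (mod 17). M₂ = 17, y₂ ≡ 11 (mod 31). y = 15×31×11 + 24×17×11 ≡ 117 (mod 527). The smallest positive such number is 117.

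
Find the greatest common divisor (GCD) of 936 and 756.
36

Using the Euclidean algorithm:
936 = 1 × 756 + 180
756 = 4 × 180 + 36
180 = 5 × 36 + 0

GCD(936, 756) = 36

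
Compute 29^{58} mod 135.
16

Using successive squaring:
Binary expansion of 58: 111010
Powers of 29 mod 135 (each is the square of the previous):
  29^1 ≡ 29 (mod 135)
  29^2 ≡ 29² = 841 ≡ 31 (mod 135)
  29^4 ≡ 31² = 961 ≡ 16 (mod 135)
  29^8 ≡ 16² = 256 ≡ 121 (mod 135)
  29^16 ≡ 121² = 14641 ≡ 61 (mod 135)
  29^32 ≡ 61² = 3721 ≡ 76 (mod 135)
58 = 32 + 16 + 8 + 2, so 29^58 = 29^32 × 29^16 × 29^8 × 29^2 ≡ 76 × 61 × 121 × 31 (mod 135)
Multiplying step by step:
  76 × 61 = 4636 ≡ 46 (mod 135)
  46 × 121 = 5566 ≡ 31 (mod 135)
  31 × 31 = 961 ≡ 16 (mod 135)
Result: 29^58 ≡ 16 (mod 135)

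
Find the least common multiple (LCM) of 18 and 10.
90

First find GCD(18, 10) using the Euclidean algorithm:
18 = 1 × 10 + 8
10 = 1 × 8 + 2
8 = 4 × 2 + 0
GCD(18, 10) = 2

LCM formula: LCM(a, b) = (a × b) / GCD(a, b)
LCM(18, 10) = (18 × 10) / 2
LCM(18, 10) = 180 / 2
LCM(18, 10) = 90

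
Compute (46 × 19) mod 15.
4

(46 × 19) = 874
874 mod 15 = 4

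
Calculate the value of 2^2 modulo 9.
2 = 2 (binary 10). Repeated squaring mod 9: 2^1 ≡ 2; 2^2 ≡ 2² = 4 ≡ 4. So 2^2 ≡ 4 (mod 9).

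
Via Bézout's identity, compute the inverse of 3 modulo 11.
Extended GCD: 3(4) + 11(-1) = 1. So 3^(-1) ≡ 4 ≡ 4 (mod 11). Verify: 3 × 4 = 12 ≡ 1 (mod 11)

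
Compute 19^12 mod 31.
Using repeated squaring. 12 = 8 + 4 (binary 1100). Repeated squaring mod 31: 19^1 ≡ 19; 19^2 ≡ 19² = 361 ≡ 20; 19^4 ≡ 20² = 400 ≡ 28; 19^8 ≡ 28² = 784 ≡ 9. Multiply: 19^12 = 19^8 × 19^4 ≡ 9 × 28 (mod 31): 9 × 28 = 252 ≡ 4. So 19^12 ≡ 4 (mod 31).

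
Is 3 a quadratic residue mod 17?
By Euler's criterion: 3^{8} ≡ 16 (mod 17). Since this equals -1 (≡ 16), 3 is not a QR.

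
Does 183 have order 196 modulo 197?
p - 1 = 196 has prime divisors 2, 7. Check 183^(196/q) mod 197 for each: 183^(196/2) = 183^98 ≡ 196, 183^(196/7) = 183^28 ≡ 1 (mod 197). Since 183^28 ≡ 1 (mod 197), the order of 183 divides 28 (in fact the order is 4) ≠ 196, so it is not a primitive root.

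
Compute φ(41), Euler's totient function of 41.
40

Prime factorization: 41 = 41
Using the formula φ(n) = n × Π(1 - 1/p) for each prime factor p:
φ(41) = 41 × (1 - 1/41)
φ(41) = 40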